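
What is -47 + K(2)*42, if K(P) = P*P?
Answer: 121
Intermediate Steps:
K(P) = P**2
-47 + K(2)*42 = -47 + 2**2*42 = -47 + 4*42 = -47 + 168 = 121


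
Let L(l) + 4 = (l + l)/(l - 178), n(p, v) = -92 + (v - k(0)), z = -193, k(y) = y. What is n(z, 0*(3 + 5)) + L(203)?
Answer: -1994/25 ≈ -79.760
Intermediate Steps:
n(p, v) = -92 + v (n(p, v) = -92 + (v - 1*0) = -92 + (v + 0) = -92 + v)
L(l) = -4 + 2*l/(-178 + l) (L(l) = -4 + (l + l)/(l - 178) = -4 + (2*l)/(-178 + l) = -4 + 2*l/(-178 + l))
n(z, 0*(3 + 5)) + L(203) = (-92 + 0*(3 + 5)) + 2*(356 - 1*203)/(-178 + 203) = (-92 + 0*8) + 2*(356 - 203)/25 = (-92 + 0) + 2*(1/25)*153 = -92 + 306/25 = -1994/25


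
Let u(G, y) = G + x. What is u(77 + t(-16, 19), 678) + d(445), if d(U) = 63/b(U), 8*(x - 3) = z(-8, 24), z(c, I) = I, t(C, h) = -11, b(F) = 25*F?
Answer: 801063/11125 ≈ 72.006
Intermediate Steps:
x = 6 (x = 3 + (⅛)*24 = 3 + 3 = 6)
d(U) = 63/(25*U) (d(U) = 63/((25*U)) = 63*(1/(25*U)) = 63/(25*U))
u(G, y) = 6 + G (u(G, y) = G + 6 = 6 + G)
u(77 + t(-16, 19), 678) + d(445) = (6 + (77 - 11)) + (63/25)/445 = (6 + 66) + (63/25)*(1/445) = 72 + 63/11125 = 801063/11125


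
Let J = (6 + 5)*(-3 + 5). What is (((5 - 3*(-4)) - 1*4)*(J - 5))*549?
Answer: 121329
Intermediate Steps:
J = 22 (J = 11*2 = 22)
(((5 - 3*(-4)) - 1*4)*(J - 5))*549 = (((5 - 3*(-4)) - 1*4)*(22 - 5))*549 = (((5 + 12) - 4)*17)*549 = ((17 - 4)*17)*549 = (13*17)*549 = 221*549 = 121329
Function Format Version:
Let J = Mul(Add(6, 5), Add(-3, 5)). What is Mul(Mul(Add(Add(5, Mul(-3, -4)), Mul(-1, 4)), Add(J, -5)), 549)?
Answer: 121329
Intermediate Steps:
J = 22 (J = Mul(11, 2) = 22)
Mul(Mul(Add(Add(5, Mul(-3, -4)), Mul(-1, 4)), Add(J, -5)), 549) = Mul(Mul(Add(Add(5, Mul(-3, -4)), Mul(-1, 4)), Add(22, -5)), 549) = Mul(Mul(Add(Add(5, 12), -4), 17), 549) = Mul(Mul(Add(17, -4), 17), 549) = Mul(Mul(13, 17), 549) = Mul(221, 549) = 121329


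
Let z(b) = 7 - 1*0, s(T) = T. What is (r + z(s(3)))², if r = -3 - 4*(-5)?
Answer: 576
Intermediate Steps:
z(b) = 7 (z(b) = 7 + 0 = 7)
r = 17 (r = -3 + 20 = 17)
(r + z(s(3)))² = (17 + 7)² = 24² = 576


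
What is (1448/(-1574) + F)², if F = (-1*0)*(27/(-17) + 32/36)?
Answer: 524176/619369 ≈ 0.84631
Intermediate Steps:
F = 0 (F = 0*(27*(-1/17) + 32*(1/36)) = 0*(-27/17 + 8/9) = 0*(-107/153) = 0)
(1448/(-1574) + F)² = (1448/(-1574) + 0)² = (1448*(-1/1574) + 0)² = (-724/787 + 0)² = (-724/787)² = 524176/619369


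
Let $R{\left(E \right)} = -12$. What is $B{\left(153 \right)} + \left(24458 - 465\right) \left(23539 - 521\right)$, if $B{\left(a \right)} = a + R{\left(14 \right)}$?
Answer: $552271015$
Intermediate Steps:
$B{\left(a \right)} = -12 + a$ ($B{\left(a \right)} = a - 12 = -12 + a$)
$B{\left(153 \right)} + \left(24458 - 465\right) \left(23539 - 521\right) = \left(-12 + 153\right) + \left(24458 - 465\right) \left(23539 - 521\right) = 141 + 23993 \cdot 23018 = 141 + 552270874 = 552271015$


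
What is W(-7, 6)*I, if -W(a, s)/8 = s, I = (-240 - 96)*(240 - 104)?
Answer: 2193408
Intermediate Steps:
I = -45696 (I = -336*136 = -45696)
W(a, s) = -8*s
W(-7, 6)*I = -8*6*(-45696) = -48*(-45696) = 2193408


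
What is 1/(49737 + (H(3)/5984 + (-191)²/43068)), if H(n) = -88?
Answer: 366078/18207926191 ≈ 2.0105e-5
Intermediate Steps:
1/(49737 + (H(3)/5984 + (-191)²/43068)) = 1/(49737 + (-88/5984 + (-191)²/43068)) = 1/(49737 + (-88*1/5984 + 36481*(1/43068))) = 1/(49737 + (-1/68 + 36481/43068)) = 1/(49737 + 304705/366078) = 1/(18207926191/366078) = 366078/18207926191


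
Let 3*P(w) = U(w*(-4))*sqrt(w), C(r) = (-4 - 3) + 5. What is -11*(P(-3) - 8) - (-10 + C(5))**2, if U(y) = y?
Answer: -56 - 44*I*sqrt(3) ≈ -56.0 - 76.21*I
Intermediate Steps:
C(r) = -2 (C(r) = -7 + 5 = -2)
P(w) = -4*w**(3/2)/3 (P(w) = ((w*(-4))*sqrt(w))/3 = ((-4*w)*sqrt(w))/3 = (-4*w**(3/2))/3 = -4*w**(3/2)/3)
-11*(P(-3) - 8) - (-10 + C(5))**2 = -11*(-(-4)*I*sqrt(3) - 8) - (-10 - 2)**2 = -11*(-(-4)*I*sqrt(3) - 8) - 1*(-12)**2 = -11*(4*I*sqrt(3) - 8) - 1*144 = -11*(-8 + 4*I*sqrt(3)) - 144 = (88 - 44*I*sqrt(3)) - 144 = -56 - 44*I*sqrt(3)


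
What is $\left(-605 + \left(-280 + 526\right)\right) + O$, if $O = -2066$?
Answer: $-2425$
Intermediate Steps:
$\left(-605 + \left(-280 + 526\right)\right) + O = \left(-605 + \left(-280 + 526\right)\right) - 2066 = \left(-605 + 246\right) - 2066 = -359 - 2066 = -2425$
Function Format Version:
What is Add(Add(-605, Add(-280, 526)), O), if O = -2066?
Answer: -2425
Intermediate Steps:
Add(Add(-605, Add(-280, 526)), O) = Add(Add(-605, Add(-280, 526)), -2066) = Add(Add(-605, 246), -2066) = Add(-359, -2066) = -2425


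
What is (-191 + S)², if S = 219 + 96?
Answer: 15376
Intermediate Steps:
S = 315
(-191 + S)² = (-191 + 315)² = 124² = 15376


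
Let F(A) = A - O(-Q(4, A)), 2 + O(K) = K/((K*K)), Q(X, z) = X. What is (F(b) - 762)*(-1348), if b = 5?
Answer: 1017403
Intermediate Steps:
O(K) = -2 + 1/K (O(K) = -2 + K/((K*K)) = -2 + K/(K²) = -2 + K/K² = -2 + 1/K)
F(A) = 9/4 + A (F(A) = A - (-2 + 1/(-1*4)) = A - (-2 + 1/(-4)) = A - (-2 - ¼) = A - 1*(-9/4) = A + 9/4 = 9/4 + A)
(F(b) - 762)*(-1348) = ((9/4 + 5) - 762)*(-1348) = (29/4 - 762)*(-1348) = -3019/4*(-1348) = 1017403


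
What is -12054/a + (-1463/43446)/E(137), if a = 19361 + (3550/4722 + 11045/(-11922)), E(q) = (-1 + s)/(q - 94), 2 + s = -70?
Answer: -347269215254087147/576129847677526662 ≈ -0.60276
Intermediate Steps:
s = -72 (s = -2 - 70 = -72)
E(q) = -73/(-94 + q) (E(q) = (-1 - 72)/(q - 94) = -73/(-94 + q))
a = 181655151089/9382614 (a = 19361 + (3550*(1/4722) + 11045*(-1/11922)) = 19361 + (1775/2361 - 11045/11922) = 19361 - 1638565/9382614 = 181655151089/9382614 ≈ 19361.)
-12054/a + (-1463/43446)/E(137) = -12054/181655151089/9382614 + (-1463/43446)/((-73/(-94 + 137))) = -12054*9382614/181655151089 + (-1463*1/43446)/((-73/43)) = -113098029156/181655151089 - 1463/(43446*((-73*1/43))) = -113098029156/181655151089 - 1463/(43446*(-73/43)) = -113098029156/181655151089 - 1463/43446*(-43/73) = -113098029156/181655151089 + 62909/3171558 = -347269215254087147/576129847677526662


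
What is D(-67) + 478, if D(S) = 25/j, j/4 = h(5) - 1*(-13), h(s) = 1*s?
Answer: 34441/72 ≈ 478.35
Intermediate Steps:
h(s) = s
j = 72 (j = 4*(5 - 1*(-13)) = 4*(5 + 13) = 4*18 = 72)
D(S) = 25/72
D(-67) + 478 = 25/72 + 478 = 34441/72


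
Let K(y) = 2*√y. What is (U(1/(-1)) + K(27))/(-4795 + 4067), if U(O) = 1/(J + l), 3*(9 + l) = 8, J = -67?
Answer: 3/160160 - 3*√3/364 ≈ -0.014256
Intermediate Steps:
l = -19/3 (l = -9 + (⅓)*8 = -9 + 8/3 = -19/3 ≈ -6.3333)
U(O) = -3/220 (U(O) = 1/(-67 - 19/3) = 1/(-220/3) = -3/220)
(U(1/(-1)) + K(27))/(-4795 + 4067) = (-3/220 + 2*√27)/(-4795 + 4067) = (-3/220 + 2*(3*√3))/(-728) = (-3/220 + 6*√3)*(-1/728) = 3/160160 - 3*√3/364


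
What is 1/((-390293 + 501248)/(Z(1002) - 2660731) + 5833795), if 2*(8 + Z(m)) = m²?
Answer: 719579/4197876335320 ≈ 1.7141e-7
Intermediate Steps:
Z(m) = -8 + m²/2
1/((-390293 + 501248)/(Z(1002) - 2660731) + 5833795) = 1/((-390293 + 501248)/((-8 + (½)*1002²) - 2660731) + 5833795) = 1/(110955/((-8 + (½)*1004004) - 2660731) + 5833795) = 1/(110955/((-8 + 502002) - 2660731) + 5833795) = 1/(110955/(501994 - 2660731) + 5833795) = 1/(110955/(-2158737) + 5833795) = 1/(110955*(-1/2158737) + 5833795) = 1/(-36985/719579 + 5833795) = 1/(4197876335320/719579) = 719579/4197876335320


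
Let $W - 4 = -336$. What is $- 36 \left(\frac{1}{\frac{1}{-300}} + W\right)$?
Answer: $22752$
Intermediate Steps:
$W = -332$ ($W = 4 - 336 = -332$)
$- 36 \left(\frac{1}{\frac{1}{-300}} + W\right) = - 36 \left(\frac{1}{\frac{1}{-300}} - 332\right) = - 36 \left(\frac{1}{- \frac{1}{300}} - 332\right) = - 36 \left(-300 - 332\right) = \left(-36\right) \left(-632\right) = 22752$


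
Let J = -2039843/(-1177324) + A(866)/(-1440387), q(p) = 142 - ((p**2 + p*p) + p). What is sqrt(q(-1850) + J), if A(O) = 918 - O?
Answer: I*sqrt(3234507131972368851493145927)/21741053646 ≈ 2615.9*I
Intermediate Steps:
q(p) = 142 - p - 2*p**2 (q(p) = 142 - ((p**2 + p**2) + p) = 142 - (2*p**2 + p) = 142 - (p + 2*p**2) = 142 + (-p - 2*p**2) = 142 - p - 2*p**2)
J = 226007855261/130446321876 (J = -2039843/(-1177324) + (918 - 1*866)/(-1440387) = -2039843*(-1/1177324) + (918 - 866)*(-1/1440387) = 2039843/1177324 + 52*(-1/1440387) = 2039843/1177324 - 4/110799 = 226007855261/130446321876 ≈ 1.7326)
sqrt(q(-1850) + J) = sqrt((142 - 1*(-1850) - 2*(-1850)**2) + 226007855261/130446321876) = sqrt((142 + 1850 - 2*3422500) + 226007855261/130446321876) = sqrt((142 + 1850 - 6845000) + 226007855261/130446321876) = sqrt(-6843008 + 226007855261/130446321876) = sqrt(-892644998160187747/130446321876) = I*sqrt(3234507131972368851493145927)/21741053646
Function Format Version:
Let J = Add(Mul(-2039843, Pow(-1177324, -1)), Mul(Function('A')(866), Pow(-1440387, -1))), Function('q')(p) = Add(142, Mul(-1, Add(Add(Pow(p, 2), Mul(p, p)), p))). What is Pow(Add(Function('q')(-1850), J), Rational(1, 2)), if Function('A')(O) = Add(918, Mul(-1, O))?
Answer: Mul(Rational(1, 21741053646), I, Pow(3234507131972368851493145927, Rational(1, 2))) ≈ Mul(2615.9, I)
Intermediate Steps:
Function('q')(p) = Add(142, Mul(-1, p), Mul(-2, Pow(p, 2))) (Function('q')(p) = Add(142, Mul(-1, Add(Add(Pow(p, 2), Pow(p, 2)), p))) = Add(142, Mul(-1, Add(Mul(2, Pow(p, 2)), p))) = Add(142, Mul(-1, Add(p, Mul(2, Pow(p, 2))))) = Add(142, Add(Mul(-1, p), Mul(-2, Pow(p, 2)))) = Add(142, Mul(-1, p), Mul(-2, Pow(p, 2))))
J = Rational(226007855261, 130446321876) (J = Add(Mul(-2039843, Pow(-1177324, -1)), Mul(Add(918, Mul(-1, 866)), Pow(-1440387, -1))) = Add(Mul(-2039843, Rational(-1, 1177324)), Mul(Add(918, -866), Rational(-1, 1440387))) = Add(Rational(2039843, 1177324), Mul(52, Rational(-1, 1440387))) = Add(Rational(2039843, 1177324), Rational(-4, 110799)) = Rational(226007855261, 130446321876) ≈ 1.7326)
Pow(Add(Function('q')(-1850), J), Rational(1, 2)) = Pow(Add(Add(142, Mul(-1, -1850), Mul(-2, Pow(-1850, 2))), Rational(226007855261, 130446321876)), Rational(1, 2)) = Pow(Add(Add(142, 1850, Mul(-2, 3422500)), Rational(226007855261, 130446321876)), Rational(1, 2)) = Pow(Add(Add(142, 1850, -6845000), Rational(226007855261, 130446321876)), Rational(1, 2)) = Pow(Add(-6843008, Rational(226007855261, 130446321876)), Rational(1, 2)) = Pow(Rational(-892644998160187747, 130446321876), Rational(1, 2)) = Mul(Rational(1, 21741053646), I, Pow(3234507131972368851493145927, Rational(1, 2)))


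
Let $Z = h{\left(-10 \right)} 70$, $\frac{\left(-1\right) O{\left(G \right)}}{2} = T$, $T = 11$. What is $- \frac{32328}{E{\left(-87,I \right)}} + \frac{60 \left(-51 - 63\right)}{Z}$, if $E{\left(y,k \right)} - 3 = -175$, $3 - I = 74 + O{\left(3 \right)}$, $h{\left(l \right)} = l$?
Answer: $\frac{297576}{1505} \approx 197.72$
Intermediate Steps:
$O{\left(G \right)} = -22$ ($O{\left(G \right)} = \left(-2\right) 11 = -22$)
$I = -49$ ($I = 3 - \left(74 - 22\right) = 3 - 52 = -49$)
$E{\left(y,k \right)} = -172$ ($E{\left(y,k \right)} = 3 - 175 = -172$)
$Z = -700$ ($Z = \left(-10\right) 70 = -700$)
$- \frac{32328}{E{\left(-87,I \right)}} + \frac{60 \left(-51 - 63\right)}{Z} = - \frac{32328}{-172} + \frac{60 \left(-51 - 63\right)}{-700} = \left(-32328\right) \left(- \frac{1}{172}\right) + 60 \left(-114\right) \left(- \frac{1}{700}\right) = \frac{8082}{43} - - \frac{342}{35} = \frac{8082}{43} + \frac{342}{35} = \frac{297576}{1505}$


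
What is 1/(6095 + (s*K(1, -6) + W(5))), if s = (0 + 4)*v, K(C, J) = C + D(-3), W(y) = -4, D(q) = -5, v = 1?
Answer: 1/6075 ≈ 0.00016461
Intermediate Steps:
K(C, J) = -5 + C (K(C, J) = C - 5 = -5 + C)
s = 4 (s = (0 + 4)*1 = 4*1 = 4)
1/(6095 + (s*K(1, -6) + W(5))) = 1/(6095 + (4*(-5 + 1) - 4)) = 1/(6095 + (4*(-4) - 4)) = 1/(6095 + (-16 - 4)) = 1/(6095 - 20) = 1/6075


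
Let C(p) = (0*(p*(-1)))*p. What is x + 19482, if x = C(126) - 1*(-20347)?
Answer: 39829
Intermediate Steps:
C(p) = 0 (C(p) = (0*(-p))*p = 0*p = 0)
x = 20347 (x = 0 - 1*(-20347) = 0 + 20347 = 20347)
x + 19482 = 20347 + 19482 = 39829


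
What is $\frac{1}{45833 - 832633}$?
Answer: $- \frac{1}{786800} \approx -1.271 \cdot 10^{-6}$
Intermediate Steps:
$\frac{1}{45833 - 832633} = \frac{1}{-786800} = - \frac{1}{786800}$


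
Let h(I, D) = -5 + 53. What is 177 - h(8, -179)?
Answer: 129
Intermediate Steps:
h(I, D) = 48
177 - h(8, -179) = 177 - 1*48 = 177 - 48 = 129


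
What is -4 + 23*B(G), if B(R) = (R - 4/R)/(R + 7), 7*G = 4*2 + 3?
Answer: -291/44 ≈ -6.6136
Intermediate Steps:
G = 11/7 (G = (4*2 + 3)/7 = (8 + 3)/7 = (1/7)*11 = 11/7 ≈ 1.5714)
B(R) = (R - 4/R)/(7 + R)
-4 + 23*B(G) = -4 + 23*((-4 + (11/7)**2)/((11/7)*(7 + 11/7))) = -4 + 23*(7*(-4 + 121/49)/(11*(60/7))) = -4 + 23*((7/11)*(7/60)*(-75/49)) = -4 + 23*(-5/44) = -4 - 115/44 = -291/44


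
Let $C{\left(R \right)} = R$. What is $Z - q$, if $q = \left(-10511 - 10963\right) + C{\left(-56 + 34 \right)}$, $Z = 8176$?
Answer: $29672$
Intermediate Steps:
$q = -21496$ ($q = \left(-10511 - 10963\right) + \left(-56 + 34\right) = \left(-10511 - 10963\right) - 22 = -21474 - 22 = -21496$)
$Z - q = 8176 - -21496 = 8176 + 21496 = 29672$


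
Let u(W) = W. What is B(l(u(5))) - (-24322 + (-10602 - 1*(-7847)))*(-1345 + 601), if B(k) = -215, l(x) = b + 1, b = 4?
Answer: -20145503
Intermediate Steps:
l(x) = 5 (l(x) = 4 + 1 = 5)
B(l(u(5))) - (-24322 + (-10602 - 1*(-7847)))*(-1345 + 601) = -215 - (-24322 + (-10602 - 1*(-7847)))*(-1345 + 601) = -215 - (-24322 + (-10602 + 7847))*(-744) = -215 - (-24322 - 2755)*(-744) = -215 - (-27077)*(-744) = -215 - 1*20145288 = -215 - 20145288 = -20145503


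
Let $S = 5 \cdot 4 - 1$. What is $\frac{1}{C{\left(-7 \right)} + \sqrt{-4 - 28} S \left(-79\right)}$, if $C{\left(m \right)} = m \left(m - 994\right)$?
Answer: $\frac{i}{6004 \sqrt{2} + 7007 i} \approx 5.7816 \cdot 10^{-5} + 7.0061 \cdot 10^{-5} i$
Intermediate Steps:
$C{\left(m \right)} = m \left(-994 + m\right)$
$S = 19$ ($S = 20 - 1 = 19$)
$\frac{1}{C{\left(-7 \right)} + \sqrt{-4 - 28} S \left(-79\right)} = \frac{1}{- 7 \left(-994 - 7\right) + \sqrt{-4 - 28} \cdot 19 \left(-79\right)} = \frac{1}{\left(-7\right) \left(-1001\right) + \sqrt{-32} \cdot 19 \left(-79\right)} = \frac{1}{7007 + 4 i \sqrt{2} \cdot 19 \left(-79\right)} = \frac{1}{7007 + 76 i \sqrt{2} \left(-79\right)} = \frac{1}{7007 - 6004 i \sqrt{2}}$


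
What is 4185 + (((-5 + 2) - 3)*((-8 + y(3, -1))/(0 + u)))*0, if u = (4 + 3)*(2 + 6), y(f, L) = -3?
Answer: 4185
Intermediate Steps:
u = 56 (u = 7*8 = 56)
4185 + (((-5 + 2) - 3)*((-8 + y(3, -1))/(0 + u)))*0 = 4185 + (((-5 + 2) - 3)*((-8 - 3)/(0 + 56)))*0 = 4185 + ((-3 - 3)*(-11/56))*0 = 4185 - (-66)/56*0 = 4185 - 6*(-11/56)*0 = 4185 + (33/28)*0 = 4185 + 0 = 4185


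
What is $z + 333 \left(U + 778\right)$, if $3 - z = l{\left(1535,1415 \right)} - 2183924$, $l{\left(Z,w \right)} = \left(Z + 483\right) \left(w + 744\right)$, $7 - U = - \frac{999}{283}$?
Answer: $- \frac{540630323}{283} \approx -1.9104 \cdot 10^{6}$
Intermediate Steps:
$U = \frac{2980}{283}$ ($U = 7 - - \frac{999}{283} = 7 + \frac{999}{283} = \frac{2980}{283} \approx 10.53$)
$l{\left(Z,w \right)} = \left(483 + Z\right) \left(744 + w\right)$
$z = -2172935$ ($z = 3 - \left(\left(359352 + 483 \cdot 1415 + 744 \cdot 1535 + 1535 \cdot 1415\right) - 2183924\right) = 3 - \left(\left(359352 + 683445 + 1142040 + 2172025\right) - 2183924\right) = 3 - \left(4356862 - 2183924\right) = 3 - 2172938 = -2172935$)
$z + 333 \left(U + 778\right) = -2172935 + 333 \left(\frac{2980}{283} + 778\right) = -2172935 + 333 \cdot \frac{223154}{283} = -2172935 + \frac{74310282}{283} = - \frac{540630323}{283}$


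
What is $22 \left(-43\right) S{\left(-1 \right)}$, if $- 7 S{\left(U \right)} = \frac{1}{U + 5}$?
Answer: $\frac{473}{14} \approx 33.786$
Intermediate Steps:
$S{\left(U \right)} = - \frac{1}{7 \left(5 + U\right)}$ ($S{\left(U \right)} = - \frac{1}{7 \left(U + 5\right)} = - \frac{1}{7 \left(5 + U\right)}$)
$22 \left(-43\right) S{\left(-1 \right)} = 22 \left(-43\right) \left(- \frac{1}{35 + 7 \left(-1\right)}\right) = - 946 \left(- \frac{1}{35 - 7}\right) = - 946 \left(- \frac{1}{28}\right) = - 946 \left(\left(-1\right) \frac{1}{28}\right) = \left(-946\right) \left(- \frac{1}{28}\right) = \frac{473}{14}$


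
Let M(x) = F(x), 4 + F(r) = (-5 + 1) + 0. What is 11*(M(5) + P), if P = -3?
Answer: -121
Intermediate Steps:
F(r) = -8 (F(r) = -4 + ((-5 + 1) + 0) = -4 + (-4 + 0) = -4 - 4 = -8)
M(x) = -8
11*(M(5) + P) = 11*(-8 - 3) = 11*(-11) = -121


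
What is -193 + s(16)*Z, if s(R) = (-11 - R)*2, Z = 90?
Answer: -5053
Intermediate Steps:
s(R) = -22 - 2*R
-193 + s(16)*Z = -193 + (-22 - 2*16)*90 = -193 + (-22 - 32)*90 = -193 - 54*90 = -193 - 4860 = -5053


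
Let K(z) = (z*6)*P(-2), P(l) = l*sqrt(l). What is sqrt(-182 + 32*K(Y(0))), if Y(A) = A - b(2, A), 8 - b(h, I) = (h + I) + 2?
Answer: sqrt(-182 + 1536*I*sqrt(2)) ≈ 31.606 + 34.365*I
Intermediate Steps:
b(h, I) = 6 - I - h (b(h, I) = 8 - ((h + I) + 2) = 8 - ((I + h) + 2) = 8 - (2 + I + h) = 8 + (-2 - I - h) = 6 - I - h)
Y(A) = -4 + 2*A (Y(A) = A - (6 - A - 1*2) = A - (6 - A - 2) = A - (4 - A) = A + (-4 + A) = -4 + 2*A)
P(l) = l**(3/2)
K(z) = -12*I*z*sqrt(2) (K(z) = (z*6)*(-2)**(3/2) = (6*z)*(-2*I*sqrt(2)) = -12*I*z*sqrt(2))
sqrt(-182 + 32*K(Y(0))) = sqrt(-182 + 32*(-12*I*(-4 + 2*0)*sqrt(2))) = sqrt(-182 + 32*(-12*I*(-4 + 0)*sqrt(2))) = sqrt(-182 + 32*(-12*I*(-4)*sqrt(2))) = sqrt(-182 + 32*(48*I*sqrt(2))) = sqrt(-182 + 1536*I*sqrt(2))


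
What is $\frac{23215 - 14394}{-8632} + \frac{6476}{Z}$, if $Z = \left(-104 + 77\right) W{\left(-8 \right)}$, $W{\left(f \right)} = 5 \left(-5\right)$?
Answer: $\frac{49946657}{5826600} \approx 8.5722$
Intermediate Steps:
$W{\left(f \right)} = -25$
$Z = 675$ ($Z = \left(-104 + 77\right) \left(-25\right) = \left(-27\right) \left(-25\right) = 675$)
$\frac{23215 - 14394}{-8632} + \frac{6476}{Z} = \frac{23215 - 14394}{-8632} + \frac{6476}{675} = 8821 \left(- \frac{1}{8632}\right) + 6476 \cdot \frac{1}{675} = - \frac{8821}{8632} + \frac{6476}{675} = \frac{49946657}{5826600}$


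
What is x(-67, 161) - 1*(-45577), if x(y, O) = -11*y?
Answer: 46314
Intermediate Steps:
x(-67, 161) - 1*(-45577) = -11*(-67) - 1*(-45577) = 737 + 45577 = 46314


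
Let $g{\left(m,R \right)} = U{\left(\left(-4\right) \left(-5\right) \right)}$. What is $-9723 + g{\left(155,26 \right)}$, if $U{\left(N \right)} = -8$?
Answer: $-9731$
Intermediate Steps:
$g{\left(m,R \right)} = -8$
$-9723 + g{\left(155,26 \right)} = -9723 - 8 = -9731$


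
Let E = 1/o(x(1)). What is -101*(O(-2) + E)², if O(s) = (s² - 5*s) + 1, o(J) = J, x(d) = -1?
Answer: -19796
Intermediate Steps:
O(s) = 1 + s² - 5*s
E = -1 (E = 1/(-1) = -1)
-101*(O(-2) + E)² = -101*((1 + (-2)² - 5*(-2)) - 1)² = -101*((1 + 4 + 10) - 1)² = -101*(15 - 1)² = -101*14² = -101*196 = -19796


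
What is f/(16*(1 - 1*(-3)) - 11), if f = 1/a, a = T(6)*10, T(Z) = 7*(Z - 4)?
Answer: 1/7420 ≈ 0.00013477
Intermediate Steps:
T(Z) = -28 + 7*Z (T(Z) = 7*(-4 + Z) = -28 + 7*Z)
a = 140 (a = (-28 + 7*6)*10 = (-28 + 42)*10 = 14*10 = 140)
f = 1/140 ≈ 0.0071429
f/(16*(1 - 1*(-3)) - 11) = 1/(140*(16*(1 - 1*(-3)) - 11)) = 1/(140*(16*(1 + 3) - 11)) = 1/(140*(16*4 - 11)) = 1/(140*(64 - 11)) = (1/140)/53 = (1/140)*(1/53) = 1/7420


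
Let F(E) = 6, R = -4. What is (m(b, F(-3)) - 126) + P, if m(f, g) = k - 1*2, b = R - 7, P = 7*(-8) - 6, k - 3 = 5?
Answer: -182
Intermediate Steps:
k = 8 (k = 3 + 5 = 8)
P = -62 (P = -56 - 6 = -62)
b = -11 (b = -4 - 7 = -11)
m(f, g) = 6 (m(f, g) = 8 - 1*2 = 8 - 2 = 6)
(m(b, F(-3)) - 126) + P = (6 - 126) - 62 = -120 - 62 = -182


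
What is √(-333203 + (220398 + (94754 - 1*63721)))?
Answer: 2*I*√20443 ≈ 285.96*I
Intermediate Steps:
√(-333203 + (220398 + (94754 - 1*63721))) = √(-333203 + (220398 + (94754 - 63721))) = √(-333203 + (220398 + 31033)) = √(-333203 + 251431) = √(-81772) = 2*I*√20443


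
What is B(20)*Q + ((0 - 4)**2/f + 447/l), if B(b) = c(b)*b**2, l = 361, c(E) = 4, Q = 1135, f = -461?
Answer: 302220736291/166421 ≈ 1.8160e+6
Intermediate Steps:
B(b) = 4*b**2
B(20)*Q + ((0 - 4)**2/f + 447/l) = (4*20**2)*1135 + ((0 - 4)**2/(-461) + 447/361) = (4*400)*1135 + ((-4)**2*(-1/461) + 447*(1/361)) = 1600*1135 + (16*(-1/461) + 447/361) = 1816000 + (-16/461 + 447/361) = 1816000 + 200291/166421 = 302220736291/166421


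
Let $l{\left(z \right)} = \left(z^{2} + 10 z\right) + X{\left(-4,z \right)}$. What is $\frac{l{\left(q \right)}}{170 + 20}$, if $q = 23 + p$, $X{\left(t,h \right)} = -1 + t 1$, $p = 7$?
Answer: $\frac{239}{38} \approx 6.2895$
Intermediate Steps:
$X{\left(t,h \right)} = -1 + t$
$q = 30$ ($q = 23 + 7 = 30$)
$l{\left(z \right)} = -5 + z^{2} + 10 z$ ($l{\left(z \right)} = \left(z^{2} + 10 z\right) - 5 = -5 + z^{2} + 10 z$)
$\frac{l{\left(q \right)}}{170 + 20} = \frac{-5 + 30^{2} + 10 \cdot 30}{170 + 20} = \frac{-5 + 900 + 300}{190} = \frac{1}{190} \cdot 1195 = \frac{239}{38}$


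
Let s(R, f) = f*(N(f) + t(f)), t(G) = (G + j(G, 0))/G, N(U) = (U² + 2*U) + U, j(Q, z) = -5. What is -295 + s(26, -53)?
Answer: -140803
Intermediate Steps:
N(U) = U² + 3*U
t(G) = (-5 + G)/G (t(G) = (G - 5)/G = (-5 + G)/G)
s(R, f) = f*(f*(3 + f) + (-5 + f)/f)
-295 + s(26, -53) = -295 + (-5 - 53 + (-53)²*(3 - 53)) = -295 + (-5 - 53 + 2809*(-50)) = -295 + (-5 - 53 - 140450) = -295 - 140508 = -140803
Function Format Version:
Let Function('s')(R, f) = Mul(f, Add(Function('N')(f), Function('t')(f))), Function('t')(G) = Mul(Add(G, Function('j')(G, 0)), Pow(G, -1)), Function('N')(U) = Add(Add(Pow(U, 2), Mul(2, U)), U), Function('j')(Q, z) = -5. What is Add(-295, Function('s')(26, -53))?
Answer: -140803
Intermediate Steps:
Function('N')(U) = Add(Pow(U, 2), Mul(3, U))
Function('t')(G) = Mul(Pow(G, -1), Add(-5, G)) (Function('t')(G) = Mul(Add(G, -5), Pow(G, -1)) = Mul(Add(-5, G), Pow(G, -1)) = Mul(Pow(G, -1), Add(-5, G)))
Function('s')(R, f) = Mul(f, Add(Mul(f, Add(3, f)), Mul(Pow(f, -1), Add(-5, f))))
Add(-295, Function('s')(26, -53)) = Add(-295, Add(-5, -53, Mul(Pow(-53, 2), Add(3, -53)))) = Add(-295, Add(-5, -53, Mul(2809, -50))) = Add(-295, Add(-5, -53, -140450)) = Add(-295, -140508) = -140803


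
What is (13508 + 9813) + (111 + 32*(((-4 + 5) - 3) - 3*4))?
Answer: 22984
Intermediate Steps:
(13508 + 9813) + (111 + 32*(((-4 + 5) - 3) - 3*4)) = 23321 + (111 + 32*((1 - 3) - 12)) = 23321 + (111 + 32*(-2 - 12)) = 23321 + (111 + 32*(-14)) = 23321 + (111 - 448) = 23321 - 337 = 22984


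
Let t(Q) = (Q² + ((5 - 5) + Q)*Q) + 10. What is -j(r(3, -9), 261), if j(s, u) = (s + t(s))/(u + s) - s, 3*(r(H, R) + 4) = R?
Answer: -1879/254 ≈ -7.3976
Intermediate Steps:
r(H, R) = -4 + R/3
t(Q) = 10 + 2*Q² (t(Q) = (Q² + (0 + Q)*Q) + 10 = (Q² + Q*Q) + 10 = (Q² + Q²) + 10 = 2*Q² + 10 = 10 + 2*Q²)
j(s, u) = -s + (10 + s + 2*s²)/(s + u) (j(s, u) = (s + (10 + 2*s²))/(u + s) - s = (10 + s + 2*s²)/(s + u) - s = -s + (10 + s + 2*s²)/(s + u))
-j(r(3, -9), 261) = -(10 + (-4 + (⅓)*(-9)) + (-4 + (⅓)*(-9))² - 1*(-4 + (⅓)*(-9))*261)/((-4 + (⅓)*(-9)) + 261) = -(10 + (-4 - 3) + (-4 - 3)² - 1*(-4 - 3)*261)/((-4 - 3) + 261) = -(10 - 7 + (-7)² - 1*(-7)*261)/(-7 + 261) = -(10 - 7 + 49 + 1827)/254 = -1879/254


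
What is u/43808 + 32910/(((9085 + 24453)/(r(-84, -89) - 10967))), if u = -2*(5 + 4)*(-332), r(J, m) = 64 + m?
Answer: -990449992917/91827044 ≈ -10786.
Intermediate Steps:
u = 5976 (u = -2*9*(-332) = -18*(-332) = 5976)
u/43808 + 32910/(((9085 + 24453)/(r(-84, -89) - 10967))) = 5976/43808 + 32910/(((9085 + 24453)/((64 - 89) - 10967))) = 5976*(1/43808) + 32910/((33538/(-25 - 10967))) = 747/5476 + 32910/((33538/(-10992))) = 747/5476 + 32910/((33538*(-1/10992))) = 747/5476 + 32910/(-16769/5496) = 747/5476 + 32910*(-5496/16769) = 747/5476 - 180873360/16769 = -990449992917/91827044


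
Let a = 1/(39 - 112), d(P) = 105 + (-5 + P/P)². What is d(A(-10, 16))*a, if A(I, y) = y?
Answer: -121/73 ≈ -1.6575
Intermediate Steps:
d(P) = 121 (d(P) = 105 + (-5 + 1)² = 105 + (-4)² = 105 + 16 = 121)
a = -1/73 (a = 1/(-73) = -1/73 ≈ -0.013699)
d(A(-10, 16))*a = 121*(-1/73) = -121/73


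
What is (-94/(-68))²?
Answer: 2209/1156 ≈ 1.9109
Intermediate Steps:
(-94/(-68))² = (-94*(-1/68))² = (47/34)² = 2209/1156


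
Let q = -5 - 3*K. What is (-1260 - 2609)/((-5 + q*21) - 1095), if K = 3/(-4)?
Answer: 15476/4631 ≈ 3.3418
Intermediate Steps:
K = -3/4 (K = 3*(-1/4) = -3/4 ≈ -0.75000)
q = -11/4 (q = -5 - 3*(-3/4) = -5 + 9/4 = -11/4 ≈ -2.7500)
(-1260 - 2609)/((-5 + q*21) - 1095) = (-1260 - 2609)/((-5 - 11/4*21) - 1095) = -3869/((-5 - 231/4) - 1095) = -3869/(-251/4 - 1095) = -3869/(-4631/4) = -3869*(-4/4631) = 15476/4631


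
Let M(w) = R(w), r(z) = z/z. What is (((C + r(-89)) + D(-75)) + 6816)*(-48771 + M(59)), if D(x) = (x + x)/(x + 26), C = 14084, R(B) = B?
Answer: -49895652888/49 ≈ -1.0183e+9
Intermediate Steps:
r(z) = 1
D(x) = 2*x/(26 + x) (D(x) = (2*x)/(26 + x) = 2*x/(26 + x))
M(w) = w
(((C + r(-89)) + D(-75)) + 6816)*(-48771 + M(59)) = (((14084 + 1) + 2*(-75)/(26 - 75)) + 6816)*(-48771 + 59) = ((14085 + 2*(-75)/(-49)) + 6816)*(-48712) = ((14085 + 2*(-75)*(-1/49)) + 6816)*(-48712) = ((14085 + 150/49) + 6816)*(-48712) = (690315/49 + 6816)*(-48712) = (1024299/49)*(-48712) = -49895652888/49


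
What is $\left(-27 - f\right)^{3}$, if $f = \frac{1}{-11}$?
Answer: $- \frac{25934336}{1331} \approx -19485.0$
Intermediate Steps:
$f = - \frac{1}{11} \approx -0.090909$
$\left(-27 - f\right)^{3} = \left(-27 - - \frac{1}{11}\right)^{3} = \left(-27 + \frac{1}{11}\right)^{3} = \left(- \frac{296}{11}\right)^{3} = - \frac{25934336}{1331}$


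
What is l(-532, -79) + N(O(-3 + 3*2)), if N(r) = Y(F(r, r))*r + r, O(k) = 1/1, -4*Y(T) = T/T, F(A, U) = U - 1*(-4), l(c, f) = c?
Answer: -2125/4 ≈ -531.25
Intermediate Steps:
F(A, U) = 4 + U (F(A, U) = U + 4 = 4 + U)
Y(T) = -1/4 (Y(T) = -T/(4*T) = -1/4*1 = -1/4)
O(k) = 1
N(r) = 3*r/4 (N(r) = -r/4 + r = 3*r/4)
l(-532, -79) + N(O(-3 + 3*2)) = -532 + (3/4)*1 = -532 + 3/4 = -2125/4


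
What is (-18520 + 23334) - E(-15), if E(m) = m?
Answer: 4829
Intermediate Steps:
(-18520 + 23334) - E(-15) = (-18520 + 23334) - 1*(-15) = 4814 + 15 = 4829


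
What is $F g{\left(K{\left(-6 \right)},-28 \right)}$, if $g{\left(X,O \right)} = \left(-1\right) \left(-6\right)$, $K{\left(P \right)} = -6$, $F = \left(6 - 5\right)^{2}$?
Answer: $6$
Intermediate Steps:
$F = 1$ ($F = 1^{2} = 1$)
$g{\left(X,O \right)} = 6$
$F g{\left(K{\left(-6 \right)},-28 \right)} = 1 \cdot 6 = 6$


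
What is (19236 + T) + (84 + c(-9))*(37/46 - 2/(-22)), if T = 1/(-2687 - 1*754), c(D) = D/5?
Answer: 168104075453/8705730 ≈ 19310.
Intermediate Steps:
c(D) = D/5 (c(D) = D*(1/5) = D/5)
T = -1/3441 (T = 1/(-2687 - 754) = 1/(-3441) = -1/3441 ≈ -0.00029061)
(19236 + T) + (84 + c(-9))*(37/46 - 2/(-22)) = (19236 - 1/3441) + (84 + (1/5)*(-9))*(37/46 - 2/(-22)) = 66191075/3441 + (84 - 9/5)*(37*(1/46) - 2*(-1/22)) = 66191075/3441 + 411*(37/46 + 1/11)/5 = 66191075/3441 + (411/5)*(453/506) = 66191075/3441 + 186183/2530 = 168104075453/8705730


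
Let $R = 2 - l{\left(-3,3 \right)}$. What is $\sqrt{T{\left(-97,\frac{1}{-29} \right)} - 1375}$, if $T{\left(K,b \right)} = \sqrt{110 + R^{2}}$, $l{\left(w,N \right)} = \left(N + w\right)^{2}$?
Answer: $\sqrt{-1375 + \sqrt{114}} \approx 36.937 i$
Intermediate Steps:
$R = 2$ ($R = 2 - \left(3 - 3\right)^{2} = 2 - 0^{2} = 2 - 0 = 2 + 0 = 2$)
$T{\left(K,b \right)} = \sqrt{114}$ ($T{\left(K,b \right)} = \sqrt{110 + 2^{2}} = \sqrt{110 + 4} = \sqrt{114}$)
$\sqrt{T{\left(-97,\frac{1}{-29} \right)} - 1375} = \sqrt{\sqrt{114} - 1375} = \sqrt{-1375 + \sqrt{114}}$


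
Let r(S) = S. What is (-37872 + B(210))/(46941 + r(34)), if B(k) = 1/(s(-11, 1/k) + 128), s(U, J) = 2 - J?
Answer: -1033867518/1282370525 ≈ -0.80622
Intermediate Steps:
B(k) = 1/(130 - 1/k) (B(k) = 1/((2 - 1/k) + 128) = 1/(130 - 1/k))
(-37872 + B(210))/(46941 + r(34)) = (-37872 + 210/(-1 + 130*210))/(46941 + 34) = (-37872 + 210/(-1 + 27300))/46975 = (-37872 + 210/27299)*(1/46975) = -1033867518/27299*1/46975 = -1033867518/1282370525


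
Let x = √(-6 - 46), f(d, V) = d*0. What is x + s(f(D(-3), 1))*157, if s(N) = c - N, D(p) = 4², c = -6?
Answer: -942 + 2*I*√13 ≈ -942.0 + 7.2111*I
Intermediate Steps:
D(p) = 16
f(d, V) = 0
s(N) = -6 - N
x = 2*I*√13 (x = √(-52) = 2*I*√13 ≈ 7.2111*I)
x + s(f(D(-3), 1))*157 = 2*I*√13 + (-6 - 1*0)*157 = 2*I*√13 + (-6 + 0)*157 = 2*I*√13 - 6*157 = 2*I*√13 - 942 = -942 + 2*I*√13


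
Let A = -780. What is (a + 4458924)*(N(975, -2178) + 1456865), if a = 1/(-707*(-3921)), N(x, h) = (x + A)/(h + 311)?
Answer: 4802992216511792297720/739371207 ≈ 6.4960e+12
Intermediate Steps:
N(x, h) = (-780 + x)/(311 + h) (N(x, h) = (x - 780)/(h + 311) = (-780 + x)/(311 + h))
a = 1/2772147 ≈ 3.6073e-7
(a + 4458924)*(N(975, -2178) + 1456865) = (1/2772147 + 4458924)*((-780 + 975)/(311 - 2178) + 1456865) = 12360792789829*(195/(-1867) + 1456865)/2772147 = 12360792789829*(-1/1867*195 + 1456865)/2772147 = 12360792789829*(-195/1867 + 1456865)/2772147 = (12360792789829/2772147)*(2719966760/1867) = 4802992216511792297720/739371207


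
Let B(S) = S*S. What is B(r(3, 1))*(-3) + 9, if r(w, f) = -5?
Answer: -66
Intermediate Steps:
B(S) = S**2
B(r(3, 1))*(-3) + 9 = (-5)**2*(-3) + 9 = 25*(-3) + 9 = -75 + 9 = -66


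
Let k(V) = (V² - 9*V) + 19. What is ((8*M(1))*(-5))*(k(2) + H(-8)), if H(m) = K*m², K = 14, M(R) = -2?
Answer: 72080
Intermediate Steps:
k(V) = 19 + V² - 9*V
H(m) = 14*m²
((8*M(1))*(-5))*(k(2) + H(-8)) = ((8*(-2))*(-5))*((19 + 2² - 9*2) + 14*(-8)²) = (-16*(-5))*((19 + 4 - 18) + 14*64) = 80*(5 + 896) = 80*901 = 72080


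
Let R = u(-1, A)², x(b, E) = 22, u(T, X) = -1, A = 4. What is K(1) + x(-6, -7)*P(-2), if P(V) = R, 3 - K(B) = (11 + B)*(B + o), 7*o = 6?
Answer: 19/7 ≈ 2.7143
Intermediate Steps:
o = 6/7 (o = (⅐)*6 = 6/7 ≈ 0.85714)
R = 1 (R = (-1)² = 1)
K(B) = 3 - (11 + B)*(6/7 + B) (K(B) = 3 - (11 + B)*(B + 6/7) = 3 - (11 + B)*(6/7 + B))
P(V) = 1
K(1) + x(-6, -7)*P(-2) = (-45/7 - 1*1² - 83/7*1) + 22*1 = (-45/7 - 1*1 - 83/7) + 22 = (-45/7 - 1 - 83/7) + 22 = -135/7 + 22 = 19/7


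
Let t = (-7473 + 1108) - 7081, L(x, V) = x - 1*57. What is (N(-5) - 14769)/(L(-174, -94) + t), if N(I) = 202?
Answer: 14567/13677 ≈ 1.0651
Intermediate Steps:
L(x, V) = -57 + x (L(x, V) = x - 57 = -57 + x)
t = -13446 (t = -6365 - 7081 = -13446)
(N(-5) - 14769)/(L(-174, -94) + t) = (202 - 14769)/((-57 - 174) - 13446) = -14567/(-231 - 13446) = -14567/(-13677) = -14567*(-1/13677) = 14567/13677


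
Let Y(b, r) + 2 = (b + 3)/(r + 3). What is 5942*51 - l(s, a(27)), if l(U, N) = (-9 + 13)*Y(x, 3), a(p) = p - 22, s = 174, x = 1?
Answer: 909142/3 ≈ 3.0305e+5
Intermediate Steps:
a(p) = -22 + p
Y(b, r) = -2 + (3 + b)/(3 + r) (Y(b, r) = -2 + (b + 3)/(r + 3) = -2 + (3 + b)/(3 + r))
l(U, N) = -16/3 (l(U, N) = (-9 + 13)*((-3 + 1 - 2*3)/(3 + 3)) = 4*((-3 + 1 - 6)/6) = 4*((⅙)*(-8)) = 4*(-4/3) = -16/3)
5942*51 - l(s, a(27)) = 5942*51 - 1*(-16/3) = 303042 + 16/3 = 909142/3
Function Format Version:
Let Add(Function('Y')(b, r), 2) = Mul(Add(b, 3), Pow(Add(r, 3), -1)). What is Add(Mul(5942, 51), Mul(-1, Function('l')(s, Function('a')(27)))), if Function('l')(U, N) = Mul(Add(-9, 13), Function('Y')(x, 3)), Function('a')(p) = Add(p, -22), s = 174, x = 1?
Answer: Rational(909142, 3) ≈ 3.0305e+5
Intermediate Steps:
Function('a')(p) = Add(-22, p)
Function('Y')(b, r) = Add(-2, Mul(Pow(Add(3, r), -1), Add(3, b))) (Function('Y')(b, r) = Add(-2, Mul(Add(b, 3), Pow(Add(r, 3), -1))) = Add(-2, Mul(Add(3, b), Pow(Add(3, r), -1))) = Add(-2, Mul(Pow(Add(3, r), -1), Add(3, b))))
Function('l')(U, N) = Rational(-16, 3) (Function('l')(U, N) = Mul(Add(-9, 13), Mul(Pow(Add(3, 3), -1), Add(-3, 1, Mul(-2, 3)))) = Mul(4, Mul(Pow(6, -1), Add(-3, 1, -6))) = Mul(4, Mul(Rational(1, 6), -8)) = Mul(4, Rational(-4, 3)) = Rational(-16, 3))
Add(Mul(5942, 51), Mul(-1, Function('l')(s, Function('a')(27)))) = Add(Mul(5942, 51), Mul(-1, Rational(-16, 3))) = Add(303042, Rational(16, 3)) = Rational(909142, 3)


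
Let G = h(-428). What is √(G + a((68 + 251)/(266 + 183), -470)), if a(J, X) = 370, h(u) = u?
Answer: I*√58 ≈ 7.6158*I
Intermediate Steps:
G = -428
√(G + a((68 + 251)/(266 + 183), -470)) = √(-428 + 370) = √(-58) = I*√58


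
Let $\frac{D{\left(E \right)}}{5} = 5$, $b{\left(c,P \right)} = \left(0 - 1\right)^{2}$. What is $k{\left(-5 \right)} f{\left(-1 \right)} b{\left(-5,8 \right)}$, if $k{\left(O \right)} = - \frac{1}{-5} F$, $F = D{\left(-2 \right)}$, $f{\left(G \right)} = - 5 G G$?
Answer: $-25$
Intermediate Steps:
$b{\left(c,P \right)} = 1$ ($b{\left(c,P \right)} = \left(-1\right)^{2} = 1$)
$D{\left(E \right)} = 25$ ($D{\left(E \right)} = 5 \cdot 5 = 25$)
$f{\left(G \right)} = - 5 G^{2}$
$F = 25$
$k{\left(O \right)} = 5$ ($k{\left(O \right)} = - \frac{1}{-5} \cdot 25 = \left(-1\right) \left(- \frac{1}{5}\right) 25 = \frac{1}{5} \cdot 25 = 5$)
$k{\left(-5 \right)} f{\left(-1 \right)} b{\left(-5,8 \right)} = 5 \left(- 5 \left(-1\right)^{2}\right) 1 = 5 \left(\left(-5\right) 1\right) 1 = 5 \left(-5\right) 1 = \left(-25\right) 1 = -25$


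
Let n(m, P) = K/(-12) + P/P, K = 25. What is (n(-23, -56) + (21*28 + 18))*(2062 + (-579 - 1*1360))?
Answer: 297619/4 ≈ 74405.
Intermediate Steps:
n(m, P) = -13/12 (n(m, P) = 25/(-12) + P/P = 25*(-1/12) + 1 = -25/12 + 1 = -13/12)
(n(-23, -56) + (21*28 + 18))*(2062 + (-579 - 1*1360)) = (-13/12 + (21*28 + 18))*(2062 + (-579 - 1*1360)) = (-13/12 + (588 + 18))*(2062 + (-579 - 1360)) = (-13/12 + 606)*(2062 - 1939) = (7259/12)*123 = 297619/4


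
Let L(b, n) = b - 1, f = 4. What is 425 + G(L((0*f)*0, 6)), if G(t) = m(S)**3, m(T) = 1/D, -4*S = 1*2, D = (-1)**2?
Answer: 426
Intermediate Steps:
D = 1
S = -1/2 (S = -2/4 = -1/4*2 = -1/2 ≈ -0.50000)
m(T) = 1 (m(T) = 1/1 = 1)
L(b, n) = -1 + b
G(t) = 1 (G(t) = 1**3 = 1)
425 + G(L((0*f)*0, 6)) = 425 + 1 = 426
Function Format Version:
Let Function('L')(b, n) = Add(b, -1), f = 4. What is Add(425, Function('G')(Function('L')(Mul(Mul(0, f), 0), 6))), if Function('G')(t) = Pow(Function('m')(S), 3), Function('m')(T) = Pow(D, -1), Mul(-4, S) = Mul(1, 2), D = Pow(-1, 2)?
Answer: 426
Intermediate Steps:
D = 1
S = Rational(-1, 2) (S = Mul(Rational(-1, 4), Mul(1, 2)) = Mul(Rational(-1, 4), 2) = Rational(-1, 2) ≈ -0.50000)
Function('m')(T) = 1 (Function('m')(T) = Pow(1, -1) = 1)
Function('L')(b, n) = Add(-1, b)
Function('G')(t) = 1 (Function('G')(t) = Pow(1, 3) = 1)
Add(425, Function('G')(Function('L')(Mul(Mul(0, f), 0), 6))) = Add(425, 1) = 426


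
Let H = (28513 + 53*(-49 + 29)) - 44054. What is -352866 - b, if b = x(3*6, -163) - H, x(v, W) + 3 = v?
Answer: -369482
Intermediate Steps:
x(v, W) = -3 + v
H = -16601 (H = (28513 + 53*(-20)) - 44054 = (28513 - 1060) - 44054 = 27453 - 44054 = -16601)
b = 16616 (b = (-3 + 3*6) - 1*(-16601) = (-3 + 18) + 16601 = 15 + 16601 = 16616)
-352866 - b = -352866 - 1*16616 = -352866 - 16616 = -369482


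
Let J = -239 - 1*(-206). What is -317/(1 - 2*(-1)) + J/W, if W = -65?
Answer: -20506/195 ≈ -105.16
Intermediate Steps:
J = -33 (J = -239 + 206 = -33)
-317/(1 - 2*(-1)) + J/W = -317/(1 - 2*(-1)) - 33/(-65) = -317/(1 + 2) - 33*(-1/65) = -317/3 + 33/65 = -20506/195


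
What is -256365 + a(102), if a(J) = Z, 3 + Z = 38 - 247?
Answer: -256577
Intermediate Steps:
Z = -212 (Z = -3 + (38 - 247) = -3 - 209 = -212)
a(J) = -212
-256365 + a(102) = -256365 - 212 = -256577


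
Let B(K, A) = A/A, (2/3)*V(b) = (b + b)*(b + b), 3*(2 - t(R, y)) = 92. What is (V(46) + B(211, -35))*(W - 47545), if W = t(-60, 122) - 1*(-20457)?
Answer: -1032900950/3 ≈ -3.4430e+8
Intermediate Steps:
t(R, y) = -86/3 (t(R, y) = 2 - ⅓*92 = 2 - 92/3 = -86/3)
V(b) = 6*b² (V(b) = 3*((b + b)*(b + b))/2 = 3*((2*b)*(2*b))/2 = 3*(4*b²)/2 = 6*b²)
B(K, A) = 1
W = 61285/3 (W = -86/3 - 1*(-20457) = -86/3 + 20457 = 61285/3 ≈ 20428.)
(V(46) + B(211, -35))*(W - 47545) = (6*46² + 1)*(61285/3 - 47545) = (6*2116 + 1)*(-81350/3) = (12696 + 1)*(-81350/3) = 12697*(-81350/3) = -1032900950/3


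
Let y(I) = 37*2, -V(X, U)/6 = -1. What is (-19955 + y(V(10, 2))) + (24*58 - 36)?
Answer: -18525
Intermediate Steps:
V(X, U) = 6 (V(X, U) = -6*(-1) = 6)
y(I) = 74
(-19955 + y(V(10, 2))) + (24*58 - 36) = (-19955 + 74) + (24*58 - 36) = -19881 + (1392 - 36) = -19881 + 1356 = -18525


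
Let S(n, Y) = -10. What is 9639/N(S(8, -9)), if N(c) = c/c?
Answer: 9639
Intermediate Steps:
N(c) = 1
9639/N(S(8, -9)) = 9639/1 = 9639*1 = 9639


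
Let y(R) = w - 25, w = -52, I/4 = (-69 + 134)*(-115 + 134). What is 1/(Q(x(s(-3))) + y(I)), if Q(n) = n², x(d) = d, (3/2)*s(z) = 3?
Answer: -1/73 ≈ -0.013699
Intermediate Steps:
I = 4940 (I = 4*((-69 + 134)*(-115 + 134)) = 4*(65*19) = 4*1235 = 4940)
y(R) = -77 (y(R) = -52 - 25 = -77)
s(z) = 2 (s(z) = (⅔)*3 = 2)
1/(Q(x(s(-3))) + y(I)) = 1/(2² - 77) = 1/(4 - 77) = 1/(-73) = -1/73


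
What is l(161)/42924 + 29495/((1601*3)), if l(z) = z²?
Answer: 9459469/1402476 ≈ 6.7448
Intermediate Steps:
l(161)/42924 + 29495/((1601*3)) = 161²/42924 + 29495/((1601*3)) = 25921*(1/42924) + 29495/4803 = 529/876 + 29495*(1/4803) = 529/876 + 29495/4803 = 9459469/1402476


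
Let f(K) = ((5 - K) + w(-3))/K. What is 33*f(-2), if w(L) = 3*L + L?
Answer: 165/2 ≈ 82.500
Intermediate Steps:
w(L) = 4*L
f(K) = (-7 - K)/K (f(K) = ((5 - K) + 4*(-3))/K = ((5 - K) - 12)/K = (-7 - K)/K)
33*f(-2) = 33*((-7 - 1*(-2))/(-2)) = 33*(-(-7 + 2)/2) = 33*(-½*(-5)) = 33*(5/2) = 165/2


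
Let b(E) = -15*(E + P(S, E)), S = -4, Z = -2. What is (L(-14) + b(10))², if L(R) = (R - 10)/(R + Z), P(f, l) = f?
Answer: 31329/4 ≈ 7832.3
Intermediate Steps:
b(E) = 60 - 15*E (b(E) = -15*(E - 4) = -15*(-4 + E) = 60 - 15*E)
L(R) = (-10 + R)/(-2 + R) (L(R) = (R - 10)/(R - 2) = (-10 + R)/(-2 + R))
(L(-14) + b(10))² = ((-10 - 14)/(-2 - 14) + (60 - 15*10))² = (-24/(-16) + (60 - 150))² = (-1/16*(-24) - 90)² = (3/2 - 90)² = (-177/2)² = 31329/4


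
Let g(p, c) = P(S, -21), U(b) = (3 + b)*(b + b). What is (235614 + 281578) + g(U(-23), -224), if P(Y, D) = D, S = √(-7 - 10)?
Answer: 517171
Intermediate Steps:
S = I*√17 (S = √(-17) = I*√17 ≈ 4.1231*I)
U(b) = 2*b*(3 + b) (U(b) = (3 + b)*(2*b) = 2*b*(3 + b))
g(p, c) = -21
(235614 + 281578) + g(U(-23), -224) = (235614 + 281578) - 21 = 517192 - 21 = 517171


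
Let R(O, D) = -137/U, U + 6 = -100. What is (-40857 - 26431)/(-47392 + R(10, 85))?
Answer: 7132528/5023415 ≈ 1.4199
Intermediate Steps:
U = -106 (U = -6 - 100 = -106)
R(O, D) = 137/106 (R(O, D) = -137/(-106) = -137*(-1/106) = 137/106)
(-40857 - 26431)/(-47392 + R(10, 85)) = (-40857 - 26431)/(-47392 + 137/106) = -67288/(-5023415/106) = -67288*(-106/5023415) = 7132528/5023415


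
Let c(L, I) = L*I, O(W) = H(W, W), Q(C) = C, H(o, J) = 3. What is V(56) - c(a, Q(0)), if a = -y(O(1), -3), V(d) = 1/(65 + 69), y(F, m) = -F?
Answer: 1/134 ≈ 0.0074627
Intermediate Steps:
O(W) = 3
V(d) = 1/134
a = 3 (a = -(-1)*3 = -1*(-3) = 3)
c(L, I) = I*L
V(56) - c(a, Q(0)) = 1/134 - 0*3 = 1/134 - 1*0 = 1/134 + 0 = 1/134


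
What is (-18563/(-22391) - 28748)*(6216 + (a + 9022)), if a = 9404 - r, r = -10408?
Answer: -22560910570250/22391 ≈ -1.0076e+9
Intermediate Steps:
a = 19812 (a = 9404 - 1*(-10408) = 9404 + 10408 = 19812)
(-18563/(-22391) - 28748)*(6216 + (a + 9022)) = (-18563/(-22391) - 28748)*(6216 + (19812 + 9022)) = (-18563*(-1/22391) - 28748)*(6216 + 28834) = (18563/22391 - 28748)*35050 = -643677905/22391*35050 = -22560910570250/22391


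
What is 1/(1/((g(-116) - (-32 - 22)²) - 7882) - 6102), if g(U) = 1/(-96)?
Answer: -1036609/6325388214 ≈ -0.00016388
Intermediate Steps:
g(U) = -1/96
1/(1/((g(-116) - (-32 - 22)²) - 7882) - 6102) = 1/(1/((-1/96 - (-32 - 22)²) - 7882) - 6102) = 1/(1/((-1/96 - 1*(-54)²) - 7882) - 6102) = 1/(1/((-1/96 - 1*2916) - 7882) - 6102) = 1/(1/((-1/96 - 2916) - 7882) - 6102) = 1/(1/(-279937/96 - 7882) - 6102) = 1/(1/(-1036609/96) - 6102) = 1/(-96/1036609 - 6102) = 1/(-6325388214/1036609) = -1036609/6325388214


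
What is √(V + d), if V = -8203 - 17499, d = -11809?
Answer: I*√37511 ≈ 193.68*I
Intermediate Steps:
V = -25702
√(V + d) = √(-25702 - 11809) = √(-37511) = I*√37511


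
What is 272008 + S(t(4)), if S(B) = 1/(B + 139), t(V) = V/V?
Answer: 38081121/140 ≈ 2.7201e+5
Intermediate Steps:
t(V) = 1
S(B) = 1/(139 + B)
272008 + S(t(4)) = 272008 + 1/(139 + 1) = 272008 + 1/140 = 38081121/140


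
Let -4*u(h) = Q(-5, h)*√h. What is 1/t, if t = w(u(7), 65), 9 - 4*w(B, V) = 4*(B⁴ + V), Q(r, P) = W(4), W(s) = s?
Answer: -4/447 ≈ -0.0089485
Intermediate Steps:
Q(r, P) = 4
u(h) = -√h
w(B, V) = 9/4 - V - B⁴ (w(B, V) = 9/4 - (B⁴ + V) = 9/4 - (V + B⁴) = 9/4 - (4*V + 4*B⁴)/4 = 9/4 + (-V - B⁴) = 9/4 - V - B⁴)
t = -447/4 (t = 9/4 - 1*65 - (-√7)⁴ = 9/4 - 65 - 1*49 = 9/4 - 65 - 49 = -447/4 ≈ -111.75)
1/t = 1/(-447/4) = -4/447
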